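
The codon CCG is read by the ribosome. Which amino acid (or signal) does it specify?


Standard genetic code lookup.
Codon CCG -> Pro

Pro


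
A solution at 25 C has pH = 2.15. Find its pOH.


pOH = 14 - pH
pOH = 14 - 2.15
pOH = 11.85

11.85


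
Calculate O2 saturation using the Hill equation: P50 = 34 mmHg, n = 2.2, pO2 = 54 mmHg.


Y = pO2^n / (P50^n + pO2^n)
Y = 54^2.2 / (34^2.2 + 54^2.2)
Y = 73.45%

73.45%


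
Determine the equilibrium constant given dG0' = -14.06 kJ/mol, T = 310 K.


Keq = exp(-dG0 * 1000 / (R * T))
Keq = exp(-(-14.06) * 1000 / (8.314 * 310))
Keq = 233.9803

233.9803


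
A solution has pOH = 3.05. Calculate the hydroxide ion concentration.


[OH-] = 10^(-pOH)
[OH-] = 10^(-3.05)
[OH-] = 8.913e-04 M

8.913e-04 M


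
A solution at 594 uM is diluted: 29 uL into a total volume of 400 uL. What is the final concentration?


C2 = C1 * V1 / V2
C2 = 594 * 29 / 400
C2 = 43.065 uM

43.065 uM


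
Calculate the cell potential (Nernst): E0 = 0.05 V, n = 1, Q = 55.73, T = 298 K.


E = E0 - (RT/nF) * ln(Q)
E = 0.05 - (8.314 * 298 / (1 * 96485)) * ln(55.73)
E = -0.0532 V

-0.0532 V


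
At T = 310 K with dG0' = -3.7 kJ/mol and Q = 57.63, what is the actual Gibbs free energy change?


dG = dG0' + RT * ln(Q) / 1000
dG = -3.7 + 8.314 * 310 * ln(57.63) / 1000
dG = 6.7486 kJ/mol

6.7486 kJ/mol


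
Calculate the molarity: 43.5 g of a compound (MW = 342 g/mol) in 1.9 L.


C = (mass / MW) / volume
C = (43.5 / 342) / 1.9
C = 0.0669 M

0.0669 M


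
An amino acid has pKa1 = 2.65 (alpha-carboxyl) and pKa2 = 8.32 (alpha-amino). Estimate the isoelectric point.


pI = (pKa1 + pKa2) / 2
pI = (2.65 + 8.32) / 2
pI = 5.485

5.485


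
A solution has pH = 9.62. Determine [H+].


[H+] = 10^(-pH)
[H+] = 10^(-9.62)
[H+] = 2.399e-10 M

2.399e-10 M


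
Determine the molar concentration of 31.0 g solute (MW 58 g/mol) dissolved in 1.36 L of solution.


C = (mass / MW) / volume
C = (31.0 / 58) / 1.36
C = 0.393 M

0.393 M


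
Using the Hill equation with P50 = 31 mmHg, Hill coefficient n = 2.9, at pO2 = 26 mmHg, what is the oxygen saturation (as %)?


Y = pO2^n / (P50^n + pO2^n)
Y = 26^2.9 / (31^2.9 + 26^2.9)
Y = 37.52%

37.52%


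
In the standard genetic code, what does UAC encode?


Standard genetic code lookup.
Codon UAC -> Tyr

Tyr


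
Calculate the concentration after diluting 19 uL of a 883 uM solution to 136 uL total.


C2 = C1 * V1 / V2
C2 = 883 * 19 / 136
C2 = 123.3603 uM

123.3603 uM


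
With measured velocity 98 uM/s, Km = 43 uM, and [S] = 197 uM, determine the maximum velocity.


Vmax = v * (Km + [S]) / [S]
Vmax = 98 * (43 + 197) / 197
Vmax = 119.3909 uM/s

119.3909 uM/s


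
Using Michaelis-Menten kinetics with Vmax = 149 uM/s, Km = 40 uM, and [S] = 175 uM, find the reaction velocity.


v = Vmax * [S] / (Km + [S])
v = 149 * 175 / (40 + 175)
v = 121.2791 uM/s

121.2791 uM/s


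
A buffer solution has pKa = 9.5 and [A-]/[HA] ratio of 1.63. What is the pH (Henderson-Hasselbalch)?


pH = pKa + log10([A-]/[HA])
pH = 9.5 + log10(1.63)
pH = 9.7122

9.7122


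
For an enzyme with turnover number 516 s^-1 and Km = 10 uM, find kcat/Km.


Catalytic efficiency = kcat / Km
= 516 / 10
= 51.6 uM^-1*s^-1

51.6 uM^-1*s^-1


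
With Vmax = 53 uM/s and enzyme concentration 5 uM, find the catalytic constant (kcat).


kcat = Vmax / [E]t
kcat = 53 / 5
kcat = 10.6 s^-1

10.6 s^-1


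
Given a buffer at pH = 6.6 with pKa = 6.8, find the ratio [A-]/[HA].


[A-]/[HA] = 10^(pH - pKa)
= 10^(6.6 - 6.8)
= 0.631

0.631


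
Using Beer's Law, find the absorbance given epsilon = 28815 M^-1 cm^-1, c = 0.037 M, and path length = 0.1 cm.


A = epsilon * c * l
A = 28815 * 0.037 * 0.1
A = 106.6155

106.6155


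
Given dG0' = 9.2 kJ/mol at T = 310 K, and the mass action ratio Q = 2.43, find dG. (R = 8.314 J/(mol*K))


dG = dG0' + RT * ln(Q) / 1000
dG = 9.2 + 8.314 * 310 * ln(2.43) / 1000
dG = 11.4884 kJ/mol

11.4884 kJ/mol


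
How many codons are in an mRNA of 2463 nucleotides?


codons = nucleotides / 3
codons = 2463 / 3 = 821

821


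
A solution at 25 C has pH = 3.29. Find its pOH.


pOH = 14 - pH
pOH = 14 - 3.29
pOH = 10.71

10.71


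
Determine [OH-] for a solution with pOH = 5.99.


[OH-] = 10^(-pOH)
[OH-] = 10^(-5.99)
[OH-] = 1.023e-06 M

1.023e-06 M


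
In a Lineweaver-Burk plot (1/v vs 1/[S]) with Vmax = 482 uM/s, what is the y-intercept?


y-intercept = 1/Vmax
= 1/482
= 0.0021 s/uM

0.0021 s/uM


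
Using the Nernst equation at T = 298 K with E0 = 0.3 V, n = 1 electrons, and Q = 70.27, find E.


E = E0 - (RT/nF) * ln(Q)
E = 0.3 - (8.314 * 298 / (1 * 96485)) * ln(70.27)
E = 0.1908 V

0.1908 V


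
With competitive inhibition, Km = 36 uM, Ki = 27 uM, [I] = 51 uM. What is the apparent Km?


Km_app = Km * (1 + [I]/Ki)
Km_app = 36 * (1 + 51/27)
Km_app = 104.0 uM

104.0 uM


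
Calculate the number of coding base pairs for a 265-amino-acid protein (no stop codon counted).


Each amino acid = 1 codon = 3 bp
bp = 265 * 3 = 795 bp

795 bp


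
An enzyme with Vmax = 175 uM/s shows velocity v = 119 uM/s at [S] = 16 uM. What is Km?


Km = [S] * (Vmax - v) / v
Km = 16 * (175 - 119) / 119
Km = 7.5294 uM

7.5294 uM


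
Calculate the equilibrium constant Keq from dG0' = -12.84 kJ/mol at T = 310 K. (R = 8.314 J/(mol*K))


Keq = exp(-dG0 * 1000 / (R * T))
Keq = exp(-(-12.84) * 1000 / (8.314 * 310))
Keq = 145.7482

145.7482


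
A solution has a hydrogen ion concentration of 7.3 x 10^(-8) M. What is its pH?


pH = -log10([H+])
pH = -log10(7.3 x 10^(-8))
pH = 7.1367

7.1367


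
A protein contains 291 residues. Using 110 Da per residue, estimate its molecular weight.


MW = n_residues * 110 Da
MW = 291 * 110
MW = 32010 Da

32010 Da


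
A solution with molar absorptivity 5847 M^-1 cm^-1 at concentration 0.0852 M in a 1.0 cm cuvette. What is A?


A = epsilon * c * l
A = 5847 * 0.0852 * 1.0
A = 498.1644

498.1644


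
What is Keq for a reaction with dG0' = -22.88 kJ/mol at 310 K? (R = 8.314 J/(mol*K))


Keq = exp(-dG0 * 1000 / (R * T))
Keq = exp(-(-22.88) * 1000 / (8.314 * 310))
Keq = 7167.9121

7167.9121


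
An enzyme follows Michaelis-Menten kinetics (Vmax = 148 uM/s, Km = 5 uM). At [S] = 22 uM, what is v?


v = Vmax * [S] / (Km + [S])
v = 148 * 22 / (5 + 22)
v = 120.5926 uM/s

120.5926 uM/s


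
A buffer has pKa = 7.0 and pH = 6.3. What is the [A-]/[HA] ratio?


[A-]/[HA] = 10^(pH - pKa)
= 10^(6.3 - 7.0)
= 0.1995

0.1995


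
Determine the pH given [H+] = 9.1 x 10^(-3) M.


pH = -log10([H+])
pH = -log10(9.1 x 10^(-3))
pH = 2.041

2.041


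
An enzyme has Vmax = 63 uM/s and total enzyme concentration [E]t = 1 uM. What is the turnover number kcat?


kcat = Vmax / [E]t
kcat = 63 / 1
kcat = 63.0 s^-1

63.0 s^-1


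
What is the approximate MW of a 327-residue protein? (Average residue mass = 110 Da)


MW = n_residues * 110 Da
MW = 327 * 110
MW = 35970 Da

35970 Da


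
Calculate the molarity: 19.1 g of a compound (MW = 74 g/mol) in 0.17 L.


C = (mass / MW) / volume
C = (19.1 / 74) / 0.17
C = 1.5183 M

1.5183 M


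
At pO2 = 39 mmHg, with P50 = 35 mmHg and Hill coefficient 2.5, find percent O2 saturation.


Y = pO2^n / (P50^n + pO2^n)
Y = 39^2.5 / (35^2.5 + 39^2.5)
Y = 56.72%

56.72%


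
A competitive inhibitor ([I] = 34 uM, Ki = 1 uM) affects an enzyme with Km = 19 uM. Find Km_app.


Km_app = Km * (1 + [I]/Ki)
Km_app = 19 * (1 + 34/1)
Km_app = 665.0 uM

665.0 uM


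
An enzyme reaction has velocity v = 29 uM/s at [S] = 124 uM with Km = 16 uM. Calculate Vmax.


Vmax = v * (Km + [S]) / [S]
Vmax = 29 * (16 + 124) / 124
Vmax = 32.7419 uM/s

32.7419 uM/s


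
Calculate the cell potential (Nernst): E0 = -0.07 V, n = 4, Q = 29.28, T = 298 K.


E = E0 - (RT/nF) * ln(Q)
E = -0.07 - (8.314 * 298 / (4 * 96485)) * ln(29.28)
E = -0.0917 V

-0.0917 V


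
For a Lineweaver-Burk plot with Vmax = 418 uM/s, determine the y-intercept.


y-intercept = 1/Vmax
= 1/418
= 0.0024 s/uM

0.0024 s/uM


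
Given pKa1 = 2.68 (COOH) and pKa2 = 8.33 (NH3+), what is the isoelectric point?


pI = (pKa1 + pKa2) / 2
pI = (2.68 + 8.33) / 2
pI = 5.505

5.505


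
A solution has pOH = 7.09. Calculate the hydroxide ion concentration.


[OH-] = 10^(-pOH)
[OH-] = 10^(-7.09)
[OH-] = 8.128e-08 M

8.128e-08 M


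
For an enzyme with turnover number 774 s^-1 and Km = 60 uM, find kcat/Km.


Catalytic efficiency = kcat / Km
= 774 / 60
= 12.9 uM^-1*s^-1

12.9 uM^-1*s^-1


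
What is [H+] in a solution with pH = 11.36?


[H+] = 10^(-pH)
[H+] = 10^(-11.36)
[H+] = 4.365e-12 M

4.365e-12 M


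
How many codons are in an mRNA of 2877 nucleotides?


codons = nucleotides / 3
codons = 2877 / 3 = 959

959


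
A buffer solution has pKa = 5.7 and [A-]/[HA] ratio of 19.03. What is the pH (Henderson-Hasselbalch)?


pH = pKa + log10([A-]/[HA])
pH = 5.7 + log10(19.03)
pH = 6.9794

6.9794


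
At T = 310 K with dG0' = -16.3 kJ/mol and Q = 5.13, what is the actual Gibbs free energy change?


dG = dG0' + RT * ln(Q) / 1000
dG = -16.3 + 8.314 * 310 * ln(5.13) / 1000
dG = -12.0858 kJ/mol

-12.0858 kJ/mol


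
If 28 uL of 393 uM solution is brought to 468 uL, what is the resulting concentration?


C2 = C1 * V1 / V2
C2 = 393 * 28 / 468
C2 = 23.5128 uM

23.5128 uM


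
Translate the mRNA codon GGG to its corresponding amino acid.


Standard genetic code lookup.
Codon GGG -> Gly

Gly


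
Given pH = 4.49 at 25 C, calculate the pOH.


pOH = 14 - pH
pOH = 14 - 4.49
pOH = 9.51

9.51


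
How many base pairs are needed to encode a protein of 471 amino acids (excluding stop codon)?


Each amino acid = 1 codon = 3 bp
bp = 471 * 3 = 1413 bp

1413 bp


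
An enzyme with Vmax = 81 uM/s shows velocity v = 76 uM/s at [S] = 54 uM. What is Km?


Km = [S] * (Vmax - v) / v
Km = 54 * (81 - 76) / 76
Km = 3.5526 uM

3.5526 uM


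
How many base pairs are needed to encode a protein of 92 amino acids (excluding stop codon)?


Each amino acid = 1 codon = 3 bp
bp = 92 * 3 = 276 bp

276 bp


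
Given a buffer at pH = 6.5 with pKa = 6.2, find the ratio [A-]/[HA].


[A-]/[HA] = 10^(pH - pKa)
= 10^(6.5 - 6.2)
= 1.9953

1.9953


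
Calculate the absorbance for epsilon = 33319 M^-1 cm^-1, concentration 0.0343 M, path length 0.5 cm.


A = epsilon * c * l
A = 33319 * 0.0343 * 0.5
A = 571.4208

571.4208


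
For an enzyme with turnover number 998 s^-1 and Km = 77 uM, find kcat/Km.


Catalytic efficiency = kcat / Km
= 998 / 77
= 12.961 uM^-1*s^-1

12.961 uM^-1*s^-1


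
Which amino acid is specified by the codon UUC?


Standard genetic code lookup.
Codon UUC -> Phe

Phe


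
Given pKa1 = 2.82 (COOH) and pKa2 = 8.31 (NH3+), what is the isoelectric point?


pI = (pKa1 + pKa2) / 2
pI = (2.82 + 8.31) / 2
pI = 5.565

5.565


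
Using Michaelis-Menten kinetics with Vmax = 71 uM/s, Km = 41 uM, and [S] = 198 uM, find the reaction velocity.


v = Vmax * [S] / (Km + [S])
v = 71 * 198 / (41 + 198)
v = 58.8201 uM/s

58.8201 uM/s


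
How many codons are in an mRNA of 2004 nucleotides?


codons = nucleotides / 3
codons = 2004 / 3 = 668

668


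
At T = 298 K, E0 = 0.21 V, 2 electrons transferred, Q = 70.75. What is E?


E = E0 - (RT/nF) * ln(Q)
E = 0.21 - (8.314 * 298 / (2 * 96485)) * ln(70.75)
E = 0.1553 V

0.1553 V


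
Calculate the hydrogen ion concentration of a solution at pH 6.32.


[H+] = 10^(-pH)
[H+] = 10^(-6.32)
[H+] = 4.786e-07 M

4.786e-07 M


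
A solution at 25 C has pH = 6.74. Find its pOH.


pOH = 14 - pH
pOH = 14 - 6.74
pOH = 7.26

7.26


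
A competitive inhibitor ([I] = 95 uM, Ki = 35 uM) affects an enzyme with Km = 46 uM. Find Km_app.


Km_app = Km * (1 + [I]/Ki)
Km_app = 46 * (1 + 95/35)
Km_app = 170.8571 uM

170.8571 uM


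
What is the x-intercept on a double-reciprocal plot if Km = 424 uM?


x-intercept = -1/Km
= -1/424
= -0.0024 1/uM

-0.0024 1/uM


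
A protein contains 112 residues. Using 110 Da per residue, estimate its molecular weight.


MW = n_residues * 110 Da
MW = 112 * 110
MW = 12320 Da

12320 Da


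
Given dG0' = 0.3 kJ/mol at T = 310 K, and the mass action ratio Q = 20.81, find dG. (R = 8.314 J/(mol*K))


dG = dG0' + RT * ln(Q) / 1000
dG = 0.3 + 8.314 * 310 * ln(20.81) / 1000
dG = 8.1233 kJ/mol

8.1233 kJ/mol


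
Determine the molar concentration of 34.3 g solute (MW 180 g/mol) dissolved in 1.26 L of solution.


C = (mass / MW) / volume
C = (34.3 / 180) / 1.26
C = 0.1512 M

0.1512 M


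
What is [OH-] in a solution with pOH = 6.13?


[OH-] = 10^(-pOH)
[OH-] = 10^(-6.13)
[OH-] = 7.413e-07 M

7.413e-07 M


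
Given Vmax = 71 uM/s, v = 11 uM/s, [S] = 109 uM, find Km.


Km = [S] * (Vmax - v) / v
Km = 109 * (71 - 11) / 11
Km = 594.5455 uM

594.5455 uM


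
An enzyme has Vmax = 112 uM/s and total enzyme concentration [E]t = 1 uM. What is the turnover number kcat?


kcat = Vmax / [E]t
kcat = 112 / 1
kcat = 112.0 s^-1

112.0 s^-1


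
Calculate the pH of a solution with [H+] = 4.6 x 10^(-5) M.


pH = -log10([H+])
pH = -log10(4.6 x 10^(-5))
pH = 4.3372

4.3372


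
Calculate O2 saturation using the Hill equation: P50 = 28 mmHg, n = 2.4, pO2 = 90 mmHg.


Y = pO2^n / (P50^n + pO2^n)
Y = 90^2.4 / (28^2.4 + 90^2.4)
Y = 94.28%

94.28%


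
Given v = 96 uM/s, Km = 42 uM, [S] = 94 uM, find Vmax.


Vmax = v * (Km + [S]) / [S]
Vmax = 96 * (42 + 94) / 94
Vmax = 138.8936 uM/s

138.8936 uM/s


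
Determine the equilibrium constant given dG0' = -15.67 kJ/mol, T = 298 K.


Keq = exp(-dG0 * 1000 / (R * T))
Keq = exp(-(-15.67) * 1000 / (8.314 * 298))
Keq = 558.2129

558.2129


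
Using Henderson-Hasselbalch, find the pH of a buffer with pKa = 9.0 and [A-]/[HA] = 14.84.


pH = pKa + log10([A-]/[HA])
pH = 9.0 + log10(14.84)
pH = 10.1714

10.1714


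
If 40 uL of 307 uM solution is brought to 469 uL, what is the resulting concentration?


C2 = C1 * V1 / V2
C2 = 307 * 40 / 469
C2 = 26.1834 uM

26.1834 uM


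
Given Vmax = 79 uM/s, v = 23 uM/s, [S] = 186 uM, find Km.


Km = [S] * (Vmax - v) / v
Km = 186 * (79 - 23) / 23
Km = 452.8696 uM

452.8696 uM


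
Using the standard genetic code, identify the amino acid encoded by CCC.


Standard genetic code lookup.
Codon CCC -> Pro

Pro


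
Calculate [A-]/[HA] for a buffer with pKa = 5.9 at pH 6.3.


[A-]/[HA] = 10^(pH - pKa)
= 10^(6.3 - 5.9)
= 2.5119

2.5119


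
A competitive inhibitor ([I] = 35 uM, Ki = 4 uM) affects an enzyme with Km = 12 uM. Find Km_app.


Km_app = Km * (1 + [I]/Ki)
Km_app = 12 * (1 + 35/4)
Km_app = 117.0 uM

117.0 uM


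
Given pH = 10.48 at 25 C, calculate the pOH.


pOH = 14 - pH
pOH = 14 - 10.48
pOH = 3.52

3.52


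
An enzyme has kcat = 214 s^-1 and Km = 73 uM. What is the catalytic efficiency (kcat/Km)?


Catalytic efficiency = kcat / Km
= 214 / 73
= 2.9315 uM^-1*s^-1

2.9315 uM^-1*s^-1


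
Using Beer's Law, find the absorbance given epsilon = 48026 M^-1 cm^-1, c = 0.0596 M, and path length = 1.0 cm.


A = epsilon * c * l
A = 48026 * 0.0596 * 1.0
A = 2862.3496

2862.3496


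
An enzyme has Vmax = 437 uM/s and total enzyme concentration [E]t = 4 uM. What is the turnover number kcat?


kcat = Vmax / [E]t
kcat = 437 / 4
kcat = 109.25 s^-1

109.25 s^-1


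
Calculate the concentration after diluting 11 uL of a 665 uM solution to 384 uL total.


C2 = C1 * V1 / V2
C2 = 665 * 11 / 384
C2 = 19.0495 uM

19.0495 uM


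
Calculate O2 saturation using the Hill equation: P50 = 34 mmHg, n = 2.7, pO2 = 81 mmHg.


Y = pO2^n / (P50^n + pO2^n)
Y = 81^2.7 / (34^2.7 + 81^2.7)
Y = 91.24%

91.24%


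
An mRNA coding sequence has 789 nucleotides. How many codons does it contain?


codons = nucleotides / 3
codons = 789 / 3 = 263

263


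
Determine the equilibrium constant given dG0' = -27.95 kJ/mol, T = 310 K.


Keq = exp(-dG0 * 1000 / (R * T))
Keq = exp(-(-27.95) * 1000 / (8.314 * 310))
Keq = 51252.2148

51252.2148


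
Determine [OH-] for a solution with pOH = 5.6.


[OH-] = 10^(-pOH)
[OH-] = 10^(-5.6)
[OH-] = 2.512e-06 M

2.512e-06 M


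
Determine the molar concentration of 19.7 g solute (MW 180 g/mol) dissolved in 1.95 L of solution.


C = (mass / MW) / volume
C = (19.7 / 180) / 1.95
C = 0.0561 M

0.0561 M


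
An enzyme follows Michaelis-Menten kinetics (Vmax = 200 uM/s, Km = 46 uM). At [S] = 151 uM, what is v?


v = Vmax * [S] / (Km + [S])
v = 200 * 151 / (46 + 151)
v = 153.2995 uM/s

153.2995 uM/s


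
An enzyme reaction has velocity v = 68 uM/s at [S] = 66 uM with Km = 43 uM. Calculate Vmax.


Vmax = v * (Km + [S]) / [S]
Vmax = 68 * (43 + 66) / 66
Vmax = 112.303 uM/s

112.303 uM/s


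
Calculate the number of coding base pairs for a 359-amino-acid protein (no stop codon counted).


Each amino acid = 1 codon = 3 bp
bp = 359 * 3 = 1077 bp

1077 bp


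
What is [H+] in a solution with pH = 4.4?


[H+] = 10^(-pH)
[H+] = 10^(-4.4)
[H+] = 3.981e-05 M

3.981e-05 M


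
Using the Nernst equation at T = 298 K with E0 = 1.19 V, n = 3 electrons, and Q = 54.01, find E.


E = E0 - (RT/nF) * ln(Q)
E = 1.19 - (8.314 * 298 / (3 * 96485)) * ln(54.01)
E = 1.1559 V

1.1559 V


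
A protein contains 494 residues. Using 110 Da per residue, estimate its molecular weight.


MW = n_residues * 110 Da
MW = 494 * 110
MW = 54340 Da

54340 Da


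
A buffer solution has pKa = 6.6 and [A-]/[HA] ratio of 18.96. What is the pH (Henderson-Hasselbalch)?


pH = pKa + log10([A-]/[HA])
pH = 6.6 + log10(18.96)
pH = 7.8778

7.8778


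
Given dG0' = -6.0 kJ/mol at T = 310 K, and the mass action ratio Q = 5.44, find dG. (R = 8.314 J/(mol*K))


dG = dG0' + RT * ln(Q) / 1000
dG = -6.0 + 8.314 * 310 * ln(5.44) / 1000
dG = -1.6346 kJ/mol

-1.6346 kJ/mol


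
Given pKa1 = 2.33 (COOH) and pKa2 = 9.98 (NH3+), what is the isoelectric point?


pI = (pKa1 + pKa2) / 2
pI = (2.33 + 9.98) / 2
pI = 6.155

6.155


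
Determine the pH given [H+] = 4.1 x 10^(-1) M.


pH = -log10([H+])
pH = -log10(4.1 x 10^(-1))
pH = 0.3872

0.3872


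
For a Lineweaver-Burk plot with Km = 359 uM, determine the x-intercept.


x-intercept = -1/Km
= -1/359
= -0.0028 1/uM

-0.0028 1/uM


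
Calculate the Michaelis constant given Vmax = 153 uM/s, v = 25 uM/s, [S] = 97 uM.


Km = [S] * (Vmax - v) / v
Km = 97 * (153 - 25) / 25
Km = 496.64 uM

496.64 uM


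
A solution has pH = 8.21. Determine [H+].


[H+] = 10^(-pH)
[H+] = 10^(-8.21)
[H+] = 6.166e-09 M

6.166e-09 M


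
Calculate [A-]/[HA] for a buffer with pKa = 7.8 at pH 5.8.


[A-]/[HA] = 10^(pH - pKa)
= 10^(5.8 - 7.8)
= 0.01

0.01


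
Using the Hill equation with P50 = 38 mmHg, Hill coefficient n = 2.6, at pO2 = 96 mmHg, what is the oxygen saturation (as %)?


Y = pO2^n / (P50^n + pO2^n)
Y = 96^2.6 / (38^2.6 + 96^2.6)
Y = 91.76%

91.76%


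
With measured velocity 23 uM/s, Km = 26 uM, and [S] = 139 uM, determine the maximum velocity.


Vmax = v * (Km + [S]) / [S]
Vmax = 23 * (26 + 139) / 139
Vmax = 27.3022 uM/s

27.3022 uM/s


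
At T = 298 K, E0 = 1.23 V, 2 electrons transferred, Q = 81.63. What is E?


E = E0 - (RT/nF) * ln(Q)
E = 1.23 - (8.314 * 298 / (2 * 96485)) * ln(81.63)
E = 1.1735 V

1.1735 V


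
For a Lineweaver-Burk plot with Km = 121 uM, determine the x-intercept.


x-intercept = -1/Km
= -1/121
= -0.0083 1/uM

-0.0083 1/uM


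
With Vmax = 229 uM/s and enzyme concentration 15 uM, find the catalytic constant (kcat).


kcat = Vmax / [E]t
kcat = 229 / 15
kcat = 15.2667 s^-1

15.2667 s^-1


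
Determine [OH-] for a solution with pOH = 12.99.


[OH-] = 10^(-pOH)
[OH-] = 10^(-12.99)
[OH-] = 1.023e-13 M

1.023e-13 M


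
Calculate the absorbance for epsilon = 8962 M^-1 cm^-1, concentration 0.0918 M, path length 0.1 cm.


A = epsilon * c * l
A = 8962 * 0.0918 * 0.1
A = 82.2712

82.2712


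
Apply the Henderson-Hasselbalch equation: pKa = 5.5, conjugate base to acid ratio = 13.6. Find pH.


pH = pKa + log10([A-]/[HA])
pH = 5.5 + log10(13.6)
pH = 6.6335

6.6335


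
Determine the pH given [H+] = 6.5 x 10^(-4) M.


pH = -log10([H+])
pH = -log10(6.5 x 10^(-4))
pH = 3.1871

3.1871


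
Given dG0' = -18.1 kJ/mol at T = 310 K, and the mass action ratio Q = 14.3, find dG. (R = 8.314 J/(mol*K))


dG = dG0' + RT * ln(Q) / 1000
dG = -18.1 + 8.314 * 310 * ln(14.3) / 1000
dG = -11.2436 kJ/mol

-11.2436 kJ/mol


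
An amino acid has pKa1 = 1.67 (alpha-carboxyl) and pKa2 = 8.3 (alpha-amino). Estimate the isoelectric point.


pI = (pKa1 + pKa2) / 2
pI = (1.67 + 8.3) / 2
pI = 4.985

4.985


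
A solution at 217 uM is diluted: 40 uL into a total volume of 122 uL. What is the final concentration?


C2 = C1 * V1 / V2
C2 = 217 * 40 / 122
C2 = 71.1475 uM

71.1475 uM


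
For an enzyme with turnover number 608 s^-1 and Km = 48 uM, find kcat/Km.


Catalytic efficiency = kcat / Km
= 608 / 48
= 12.6667 uM^-1*s^-1

12.6667 uM^-1*s^-1


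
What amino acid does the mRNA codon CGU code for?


Standard genetic code lookup.
Codon CGU -> Arg

Arg


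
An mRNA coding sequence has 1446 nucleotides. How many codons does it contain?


codons = nucleotides / 3
codons = 1446 / 3 = 482

482


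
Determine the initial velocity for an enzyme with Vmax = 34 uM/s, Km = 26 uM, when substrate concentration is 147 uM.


v = Vmax * [S] / (Km + [S])
v = 34 * 147 / (26 + 147)
v = 28.8902 uM/s

28.8902 uM/s


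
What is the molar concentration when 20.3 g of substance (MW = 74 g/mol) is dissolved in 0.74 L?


C = (mass / MW) / volume
C = (20.3 / 74) / 0.74
C = 0.3707 M

0.3707 M


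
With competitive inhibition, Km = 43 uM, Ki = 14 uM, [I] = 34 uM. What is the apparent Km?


Km_app = Km * (1 + [I]/Ki)
Km_app = 43 * (1 + 34/14)
Km_app = 147.4286 uM

147.4286 uM


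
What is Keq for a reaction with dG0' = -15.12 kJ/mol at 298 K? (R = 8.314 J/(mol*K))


Keq = exp(-dG0 * 1000 / (R * T))
Keq = exp(-(-15.12) * 1000 / (8.314 * 298))
Keq = 447.0851

447.0851


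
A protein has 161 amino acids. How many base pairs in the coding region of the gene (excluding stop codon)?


Each amino acid = 1 codon = 3 bp
bp = 161 * 3 = 483 bp

483 bp


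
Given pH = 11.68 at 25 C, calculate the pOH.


pOH = 14 - pH
pOH = 14 - 11.68
pOH = 2.32

2.32


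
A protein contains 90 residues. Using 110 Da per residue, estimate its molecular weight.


MW = n_residues * 110 Da
MW = 90 * 110
MW = 9900 Da

9900 Da


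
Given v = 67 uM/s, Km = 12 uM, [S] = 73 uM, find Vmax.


Vmax = v * (Km + [S]) / [S]
Vmax = 67 * (12 + 73) / 73
Vmax = 78.0137 uM/s

78.0137 uM/s


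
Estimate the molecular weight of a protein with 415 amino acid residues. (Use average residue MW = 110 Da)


MW = n_residues * 110 Da
MW = 415 * 110
MW = 45650 Da

45650 Da


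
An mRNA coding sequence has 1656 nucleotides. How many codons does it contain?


codons = nucleotides / 3
codons = 1656 / 3 = 552

552


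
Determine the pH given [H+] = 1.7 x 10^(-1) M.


pH = -log10([H+])
pH = -log10(1.7 x 10^(-1))
pH = 0.7696

0.7696


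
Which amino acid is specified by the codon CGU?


Standard genetic code lookup.
Codon CGU -> Arg

Arg


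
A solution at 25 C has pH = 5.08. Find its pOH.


pOH = 14 - pH
pOH = 14 - 5.08
pOH = 8.92

8.92


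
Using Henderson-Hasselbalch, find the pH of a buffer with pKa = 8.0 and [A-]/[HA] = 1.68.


pH = pKa + log10([A-]/[HA])
pH = 8.0 + log10(1.68)
pH = 8.2253

8.2253


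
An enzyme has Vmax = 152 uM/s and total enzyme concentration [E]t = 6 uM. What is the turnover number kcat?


kcat = Vmax / [E]t
kcat = 152 / 6
kcat = 25.3333 s^-1

25.3333 s^-1


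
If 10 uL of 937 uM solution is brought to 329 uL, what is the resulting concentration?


C2 = C1 * V1 / V2
C2 = 937 * 10 / 329
C2 = 28.4802 uM

28.4802 uM


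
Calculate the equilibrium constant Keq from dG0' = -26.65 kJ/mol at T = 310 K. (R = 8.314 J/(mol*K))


Keq = exp(-dG0 * 1000 / (R * T))
Keq = exp(-(-26.65) * 1000 / (8.314 * 310))
Keq = 30949.6852

30949.6852


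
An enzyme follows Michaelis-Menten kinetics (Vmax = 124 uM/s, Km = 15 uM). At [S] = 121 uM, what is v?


v = Vmax * [S] / (Km + [S])
v = 124 * 121 / (15 + 121)
v = 110.3235 uM/s

110.3235 uM/s


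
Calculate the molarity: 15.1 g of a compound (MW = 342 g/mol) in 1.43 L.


C = (mass / MW) / volume
C = (15.1 / 342) / 1.43
C = 0.0309 M

0.0309 M


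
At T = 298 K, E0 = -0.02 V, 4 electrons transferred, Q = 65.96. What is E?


E = E0 - (RT/nF) * ln(Q)
E = -0.02 - (8.314 * 298 / (4 * 96485)) * ln(65.96)
E = -0.0469 V

-0.0469 V


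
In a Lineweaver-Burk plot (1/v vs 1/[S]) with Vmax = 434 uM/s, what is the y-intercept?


y-intercept = 1/Vmax
= 1/434
= 0.0023 s/uM

0.0023 s/uM


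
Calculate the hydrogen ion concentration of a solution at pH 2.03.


[H+] = 10^(-pH)
[H+] = 10^(-2.03)
[H+] = 0.0093 M

0.0093 M


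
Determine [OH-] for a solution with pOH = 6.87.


[OH-] = 10^(-pOH)
[OH-] = 10^(-6.87)
[OH-] = 1.349e-07 M

1.349e-07 M


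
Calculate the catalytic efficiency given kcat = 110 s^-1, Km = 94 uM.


Catalytic efficiency = kcat / Km
= 110 / 94
= 1.1702 uM^-1*s^-1

1.1702 uM^-1*s^-1


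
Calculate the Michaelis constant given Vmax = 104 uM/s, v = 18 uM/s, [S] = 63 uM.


Km = [S] * (Vmax - v) / v
Km = 63 * (104 - 18) / 18
Km = 301.0 uM

301.0 uM


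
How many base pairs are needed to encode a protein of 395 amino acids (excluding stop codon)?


Each amino acid = 1 codon = 3 bp
bp = 395 * 3 = 1185 bp

1185 bp


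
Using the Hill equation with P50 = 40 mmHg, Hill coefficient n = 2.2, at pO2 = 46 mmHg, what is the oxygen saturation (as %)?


Y = pO2^n / (P50^n + pO2^n)
Y = 46^2.2 / (40^2.2 + 46^2.2)
Y = 57.63%

57.63%


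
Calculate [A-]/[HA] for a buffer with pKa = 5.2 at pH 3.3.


[A-]/[HA] = 10^(pH - pKa)
= 10^(3.3 - 5.2)
= 0.0126

0.0126


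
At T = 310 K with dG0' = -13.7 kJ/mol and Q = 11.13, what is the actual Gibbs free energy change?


dG = dG0' + RT * ln(Q) / 1000
dG = -13.7 + 8.314 * 310 * ln(11.13) / 1000
dG = -7.4895 kJ/mol

-7.4895 kJ/mol


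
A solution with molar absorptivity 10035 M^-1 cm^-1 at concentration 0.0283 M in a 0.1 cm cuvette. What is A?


A = epsilon * c * l
A = 10035 * 0.0283 * 0.1
A = 28.3991

28.3991


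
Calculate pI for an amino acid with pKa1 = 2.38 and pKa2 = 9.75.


pI = (pKa1 + pKa2) / 2
pI = (2.38 + 9.75) / 2
pI = 6.065

6.065


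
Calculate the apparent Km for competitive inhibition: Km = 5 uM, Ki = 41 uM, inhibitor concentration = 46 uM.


Km_app = Km * (1 + [I]/Ki)
Km_app = 5 * (1 + 46/41)
Km_app = 10.6098 uM

10.6098 uM


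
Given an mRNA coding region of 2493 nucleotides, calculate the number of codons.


codons = nucleotides / 3
codons = 2493 / 3 = 831

831


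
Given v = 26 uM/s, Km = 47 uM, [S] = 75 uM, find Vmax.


Vmax = v * (Km + [S]) / [S]
Vmax = 26 * (47 + 75) / 75
Vmax = 42.2933 uM/s

42.2933 uM/s


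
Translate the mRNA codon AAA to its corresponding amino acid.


Standard genetic code lookup.
Codon AAA -> Lys

Lys


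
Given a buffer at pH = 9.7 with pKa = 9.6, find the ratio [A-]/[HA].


[A-]/[HA] = 10^(pH - pKa)
= 10^(9.7 - 9.6)
= 1.2589

1.2589


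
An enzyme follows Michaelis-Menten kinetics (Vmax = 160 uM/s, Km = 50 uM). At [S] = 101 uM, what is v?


v = Vmax * [S] / (Km + [S])
v = 160 * 101 / (50 + 101)
v = 107.0199 uM/s

107.0199 uM/s


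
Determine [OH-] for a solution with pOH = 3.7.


[OH-] = 10^(-pOH)
[OH-] = 10^(-3.7)
[OH-] = 1.995e-04 M

1.995e-04 M


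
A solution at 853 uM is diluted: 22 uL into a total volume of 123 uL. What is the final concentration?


C2 = C1 * V1 / V2
C2 = 853 * 22 / 123
C2 = 152.5691 uM

152.5691 uM


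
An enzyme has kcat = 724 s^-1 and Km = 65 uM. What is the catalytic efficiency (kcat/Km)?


Catalytic efficiency = kcat / Km
= 724 / 65
= 11.1385 uM^-1*s^-1

11.1385 uM^-1*s^-1


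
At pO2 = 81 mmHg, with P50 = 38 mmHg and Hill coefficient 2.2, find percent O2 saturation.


Y = pO2^n / (P50^n + pO2^n)
Y = 81^2.2 / (38^2.2 + 81^2.2)
Y = 84.09%

84.09%


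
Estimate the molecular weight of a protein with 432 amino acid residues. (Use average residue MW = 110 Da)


MW = n_residues * 110 Da
MW = 432 * 110
MW = 47520 Da

47520 Da


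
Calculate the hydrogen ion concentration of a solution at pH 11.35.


[H+] = 10^(-pH)
[H+] = 10^(-11.35)
[H+] = 4.467e-12 M

4.467e-12 M


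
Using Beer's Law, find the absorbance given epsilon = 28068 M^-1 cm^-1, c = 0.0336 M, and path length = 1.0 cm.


A = epsilon * c * l
A = 28068 * 0.0336 * 1.0
A = 943.0848

943.0848


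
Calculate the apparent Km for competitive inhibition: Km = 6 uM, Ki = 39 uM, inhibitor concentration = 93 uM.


Km_app = Km * (1 + [I]/Ki)
Km_app = 6 * (1 + 93/39)
Km_app = 20.3077 uM

20.3077 uM


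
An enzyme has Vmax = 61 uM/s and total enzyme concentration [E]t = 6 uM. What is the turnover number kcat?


kcat = Vmax / [E]t
kcat = 61 / 6
kcat = 10.1667 s^-1

10.1667 s^-1


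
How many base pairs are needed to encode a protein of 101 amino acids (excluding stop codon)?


Each amino acid = 1 codon = 3 bp
bp = 101 * 3 = 303 bp

303 bp


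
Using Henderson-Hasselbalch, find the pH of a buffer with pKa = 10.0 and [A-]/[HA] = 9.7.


pH = pKa + log10([A-]/[HA])
pH = 10.0 + log10(9.7)
pH = 10.9868

10.9868


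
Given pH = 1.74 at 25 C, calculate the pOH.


pOH = 14 - pH
pOH = 14 - 1.74
pOH = 12.26

12.26


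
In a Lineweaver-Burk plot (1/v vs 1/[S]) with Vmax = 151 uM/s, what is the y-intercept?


y-intercept = 1/Vmax
= 1/151
= 0.0066 s/uM

0.0066 s/uM


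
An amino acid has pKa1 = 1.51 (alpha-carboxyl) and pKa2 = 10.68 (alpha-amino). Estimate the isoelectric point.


pI = (pKa1 + pKa2) / 2
pI = (1.51 + 10.68) / 2
pI = 6.095

6.095


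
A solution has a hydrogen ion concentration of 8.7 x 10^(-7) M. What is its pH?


pH = -log10([H+])
pH = -log10(8.7 x 10^(-7))
pH = 6.0605

6.0605


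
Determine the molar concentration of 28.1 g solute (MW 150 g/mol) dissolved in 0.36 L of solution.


C = (mass / MW) / volume
C = (28.1 / 150) / 0.36
C = 0.5204 M

0.5204 M


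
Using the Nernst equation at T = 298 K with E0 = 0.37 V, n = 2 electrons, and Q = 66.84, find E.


E = E0 - (RT/nF) * ln(Q)
E = 0.37 - (8.314 * 298 / (2 * 96485)) * ln(66.84)
E = 0.316 V

0.316 V


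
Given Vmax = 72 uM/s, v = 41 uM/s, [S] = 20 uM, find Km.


Km = [S] * (Vmax - v) / v
Km = 20 * (72 - 41) / 41
Km = 15.122 uM

15.122 uM


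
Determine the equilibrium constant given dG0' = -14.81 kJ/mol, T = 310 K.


Keq = exp(-dG0 * 1000 / (R * T))
Keq = exp(-(-14.81) * 1000 / (8.314 * 310))
Keq = 313.0098

313.0098


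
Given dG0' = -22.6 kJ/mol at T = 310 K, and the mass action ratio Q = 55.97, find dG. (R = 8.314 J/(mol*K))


dG = dG0' + RT * ln(Q) / 1000
dG = -22.6 + 8.314 * 310 * ln(55.97) / 1000
dG = -12.2267 kJ/mol

-12.2267 kJ/mol


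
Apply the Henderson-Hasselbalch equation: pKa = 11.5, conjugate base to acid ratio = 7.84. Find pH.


pH = pKa + log10([A-]/[HA])
pH = 11.5 + log10(7.84)
pH = 12.3943

12.3943


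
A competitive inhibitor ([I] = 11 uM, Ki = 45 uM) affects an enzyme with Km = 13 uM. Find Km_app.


Km_app = Km * (1 + [I]/Ki)
Km_app = 13 * (1 + 11/45)
Km_app = 16.1778 uM

16.1778 uM


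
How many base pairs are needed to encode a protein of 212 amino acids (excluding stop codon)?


Each amino acid = 1 codon = 3 bp
bp = 212 * 3 = 636 bp

636 bp


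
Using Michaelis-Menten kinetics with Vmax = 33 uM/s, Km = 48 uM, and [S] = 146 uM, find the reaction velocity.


v = Vmax * [S] / (Km + [S])
v = 33 * 146 / (48 + 146)
v = 24.8351 uM/s

24.8351 uM/s


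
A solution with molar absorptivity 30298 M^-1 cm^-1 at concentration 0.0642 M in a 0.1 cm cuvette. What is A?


A = epsilon * c * l
A = 30298 * 0.0642 * 0.1
A = 194.5132

194.5132


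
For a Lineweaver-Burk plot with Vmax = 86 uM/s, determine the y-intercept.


y-intercept = 1/Vmax
= 1/86
= 0.0116 s/uM

0.0116 s/uM


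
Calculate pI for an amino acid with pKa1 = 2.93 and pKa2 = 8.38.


pI = (pKa1 + pKa2) / 2
pI = (2.93 + 8.38) / 2
pI = 5.655

5.655


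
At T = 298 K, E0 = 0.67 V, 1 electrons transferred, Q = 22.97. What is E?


E = E0 - (RT/nF) * ln(Q)
E = 0.67 - (8.314 * 298 / (1 * 96485)) * ln(22.97)
E = 0.5895 V

0.5895 V


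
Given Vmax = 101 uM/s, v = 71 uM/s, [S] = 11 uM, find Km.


Km = [S] * (Vmax - v) / v
Km = 11 * (101 - 71) / 71
Km = 4.6479 uM

4.6479 uM


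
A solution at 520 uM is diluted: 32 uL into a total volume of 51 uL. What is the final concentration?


C2 = C1 * V1 / V2
C2 = 520 * 32 / 51
C2 = 326.2745 uM

326.2745 uM


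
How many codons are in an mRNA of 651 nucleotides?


codons = nucleotides / 3
codons = 651 / 3 = 217

217


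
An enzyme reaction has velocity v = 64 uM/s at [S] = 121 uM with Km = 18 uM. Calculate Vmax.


Vmax = v * (Km + [S]) / [S]
Vmax = 64 * (18 + 121) / 121
Vmax = 73.5207 uM/s

73.5207 uM/s


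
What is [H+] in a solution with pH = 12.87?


[H+] = 10^(-pH)
[H+] = 10^(-12.87)
[H+] = 1.349e-13 M

1.349e-13 M


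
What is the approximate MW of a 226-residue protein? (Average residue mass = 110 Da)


MW = n_residues * 110 Da
MW = 226 * 110
MW = 24860 Da

24860 Da


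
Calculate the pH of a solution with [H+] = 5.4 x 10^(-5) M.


pH = -log10([H+])
pH = -log10(5.4 x 10^(-5))
pH = 4.2676

4.2676


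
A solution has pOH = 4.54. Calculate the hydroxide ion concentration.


[OH-] = 10^(-pOH)
[OH-] = 10^(-4.54)
[OH-] = 2.884e-05 M

2.884e-05 M


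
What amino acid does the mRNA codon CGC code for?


Standard genetic code lookup.
Codon CGC -> Arg

Arg


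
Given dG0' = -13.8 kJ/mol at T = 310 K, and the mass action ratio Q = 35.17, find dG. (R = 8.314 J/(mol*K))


dG = dG0' + RT * ln(Q) / 1000
dG = -13.8 + 8.314 * 310 * ln(35.17) / 1000
dG = -4.6242 kJ/mol

-4.6242 kJ/mol


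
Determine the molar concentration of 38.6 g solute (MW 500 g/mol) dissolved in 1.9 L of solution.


C = (mass / MW) / volume
C = (38.6 / 500) / 1.9
C = 0.0406 M

0.0406 M


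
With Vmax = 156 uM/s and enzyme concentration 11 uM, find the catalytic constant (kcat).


kcat = Vmax / [E]t
kcat = 156 / 11
kcat = 14.1818 s^-1

14.1818 s^-1


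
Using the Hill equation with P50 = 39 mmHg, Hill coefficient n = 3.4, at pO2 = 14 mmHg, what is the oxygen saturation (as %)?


Y = pO2^n / (P50^n + pO2^n)
Y = 14^3.4 / (39^3.4 + 14^3.4)
Y = 2.98%

2.98%


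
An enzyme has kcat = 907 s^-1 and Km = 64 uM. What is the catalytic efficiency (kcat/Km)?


Catalytic efficiency = kcat / Km
= 907 / 64
= 14.1719 uM^-1*s^-1

14.1719 uM^-1*s^-1


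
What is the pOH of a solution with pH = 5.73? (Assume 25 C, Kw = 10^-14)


pOH = 14 - pH
pOH = 14 - 5.73
pOH = 8.27

8.27


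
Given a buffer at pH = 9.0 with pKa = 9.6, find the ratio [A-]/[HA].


[A-]/[HA] = 10^(pH - pKa)
= 10^(9.0 - 9.6)
= 0.2512

0.2512


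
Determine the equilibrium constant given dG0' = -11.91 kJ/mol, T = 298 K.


Keq = exp(-dG0 * 1000 / (R * T))
Keq = exp(-(-11.91) * 1000 / (8.314 * 298))
Keq = 122.3794

122.3794


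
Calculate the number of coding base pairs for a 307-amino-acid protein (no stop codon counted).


Each amino acid = 1 codon = 3 bp
bp = 307 * 3 = 921 bp

921 bp


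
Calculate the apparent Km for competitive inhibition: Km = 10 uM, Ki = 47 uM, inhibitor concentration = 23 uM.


Km_app = Km * (1 + [I]/Ki)
Km_app = 10 * (1 + 23/47)
Km_app = 14.8936 uM

14.8936 uM


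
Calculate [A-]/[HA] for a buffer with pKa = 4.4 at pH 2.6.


[A-]/[HA] = 10^(pH - pKa)
= 10^(2.6 - 4.4)
= 0.0158

0.0158


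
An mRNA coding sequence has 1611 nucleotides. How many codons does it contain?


codons = nucleotides / 3
codons = 1611 / 3 = 537

537


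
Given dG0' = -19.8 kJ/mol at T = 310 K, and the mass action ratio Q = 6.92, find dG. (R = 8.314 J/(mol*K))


dG = dG0' + RT * ln(Q) / 1000
dG = -19.8 + 8.314 * 310 * ln(6.92) / 1000
dG = -14.8144 kJ/mol

-14.8144 kJ/mol


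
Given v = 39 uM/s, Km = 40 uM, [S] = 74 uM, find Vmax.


Vmax = v * (Km + [S]) / [S]
Vmax = 39 * (40 + 74) / 74
Vmax = 60.0811 uM/s

60.0811 uM/s


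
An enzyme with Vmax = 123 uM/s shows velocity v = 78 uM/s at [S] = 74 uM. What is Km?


Km = [S] * (Vmax - v) / v
Km = 74 * (123 - 78) / 78
Km = 42.6923 uM

42.6923 uM


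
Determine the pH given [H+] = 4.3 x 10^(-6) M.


pH = -log10([H+])
pH = -log10(4.3 x 10^(-6))
pH = 5.3665

5.3665


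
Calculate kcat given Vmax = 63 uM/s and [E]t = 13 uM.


kcat = Vmax / [E]t
kcat = 63 / 13
kcat = 4.8462 s^-1

4.8462 s^-1


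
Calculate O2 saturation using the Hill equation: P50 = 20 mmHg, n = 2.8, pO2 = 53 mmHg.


Y = pO2^n / (P50^n + pO2^n)
Y = 53^2.8 / (20^2.8 + 53^2.8)
Y = 93.87%

93.87%


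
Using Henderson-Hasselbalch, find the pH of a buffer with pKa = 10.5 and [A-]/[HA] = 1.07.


pH = pKa + log10([A-]/[HA])
pH = 10.5 + log10(1.07)
pH = 10.5294

10.5294


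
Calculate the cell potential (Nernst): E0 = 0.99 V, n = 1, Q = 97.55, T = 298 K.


E = E0 - (RT/nF) * ln(Q)
E = 0.99 - (8.314 * 298 / (1 * 96485)) * ln(97.55)
E = 0.8724 V

0.8724 V


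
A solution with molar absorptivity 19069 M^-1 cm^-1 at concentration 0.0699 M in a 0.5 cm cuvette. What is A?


A = epsilon * c * l
A = 19069 * 0.0699 * 0.5
A = 666.4615

666.4615


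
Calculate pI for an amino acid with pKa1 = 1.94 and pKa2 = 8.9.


pI = (pKa1 + pKa2) / 2
pI = (1.94 + 8.9) / 2
pI = 5.42

5.42


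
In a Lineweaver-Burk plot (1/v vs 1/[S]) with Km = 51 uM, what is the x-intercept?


x-intercept = -1/Km
= -1/51
= -0.0196 1/uM

-0.0196 1/uM


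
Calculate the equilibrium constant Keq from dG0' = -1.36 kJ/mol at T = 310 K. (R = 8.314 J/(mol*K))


Keq = exp(-dG0 * 1000 / (R * T))
Keq = exp(-(-1.36) * 1000 / (8.314 * 310))
Keq = 1.695

1.695


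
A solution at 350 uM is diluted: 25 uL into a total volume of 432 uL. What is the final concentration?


C2 = C1 * V1 / V2
C2 = 350 * 25 / 432
C2 = 20.2546 uM

20.2546 uM


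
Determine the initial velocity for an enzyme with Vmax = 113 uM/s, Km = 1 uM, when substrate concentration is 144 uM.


v = Vmax * [S] / (Km + [S])
v = 113 * 144 / (1 + 144)
v = 112.2207 uM/s

112.2207 uM/s


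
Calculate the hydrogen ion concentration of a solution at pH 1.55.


[H+] = 10^(-pH)
[H+] = 10^(-1.55)
[H+] = 0.0282 M

0.0282 M


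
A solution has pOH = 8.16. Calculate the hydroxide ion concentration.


[OH-] = 10^(-pOH)
[OH-] = 10^(-8.16)
[OH-] = 6.918e-09 M

6.918e-09 M


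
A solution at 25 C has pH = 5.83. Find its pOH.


pOH = 14 - pH
pOH = 14 - 5.83
pOH = 8.17

8.17


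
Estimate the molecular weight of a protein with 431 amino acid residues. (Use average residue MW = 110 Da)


MW = n_residues * 110 Da
MW = 431 * 110
MW = 47410 Da

47410 Da


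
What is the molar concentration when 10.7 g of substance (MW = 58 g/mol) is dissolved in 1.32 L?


C = (mass / MW) / volume
C = (10.7 / 58) / 1.32
C = 0.1398 M

0.1398 M


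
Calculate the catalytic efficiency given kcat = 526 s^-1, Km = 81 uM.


Catalytic efficiency = kcat / Km
= 526 / 81
= 6.4938 uM^-1*s^-1

6.4938 uM^-1*s^-1


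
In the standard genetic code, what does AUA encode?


Standard genetic code lookup.
Codon AUA -> Ile

Ile


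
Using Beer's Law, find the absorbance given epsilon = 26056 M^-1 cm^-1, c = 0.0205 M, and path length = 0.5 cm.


A = epsilon * c * l
A = 26056 * 0.0205 * 0.5
A = 267.074

267.074
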